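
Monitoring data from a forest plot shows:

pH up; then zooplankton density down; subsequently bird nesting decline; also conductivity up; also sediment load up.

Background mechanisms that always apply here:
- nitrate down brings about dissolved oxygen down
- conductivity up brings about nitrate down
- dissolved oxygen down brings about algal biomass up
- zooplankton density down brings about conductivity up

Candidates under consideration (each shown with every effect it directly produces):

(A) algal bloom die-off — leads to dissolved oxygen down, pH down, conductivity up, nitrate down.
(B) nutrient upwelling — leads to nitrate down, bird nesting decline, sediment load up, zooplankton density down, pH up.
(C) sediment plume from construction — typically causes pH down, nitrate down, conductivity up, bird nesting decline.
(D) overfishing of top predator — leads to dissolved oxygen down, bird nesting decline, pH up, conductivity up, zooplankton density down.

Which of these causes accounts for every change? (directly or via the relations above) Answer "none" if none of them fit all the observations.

B

Testing each hypothesis:
(A) algal bloom die-off — pH up miss; zooplankton density down miss; bird nesting decline miss; conductivity up match; sediment load up miss
(B) nutrient upwelling — accounts for every observation (conductivity up by zooplankton density down → conductivity up)
(C) sediment plume from construction — pH up miss; zooplankton density down miss; bird nesting decline match; conductivity up match; sediment load up miss
(D) overfishing of top predator — pH up match; zooplankton density down match; bird nesting decline match; conductivity up match; sediment load up miss
(B) alone accounts for all the evidence.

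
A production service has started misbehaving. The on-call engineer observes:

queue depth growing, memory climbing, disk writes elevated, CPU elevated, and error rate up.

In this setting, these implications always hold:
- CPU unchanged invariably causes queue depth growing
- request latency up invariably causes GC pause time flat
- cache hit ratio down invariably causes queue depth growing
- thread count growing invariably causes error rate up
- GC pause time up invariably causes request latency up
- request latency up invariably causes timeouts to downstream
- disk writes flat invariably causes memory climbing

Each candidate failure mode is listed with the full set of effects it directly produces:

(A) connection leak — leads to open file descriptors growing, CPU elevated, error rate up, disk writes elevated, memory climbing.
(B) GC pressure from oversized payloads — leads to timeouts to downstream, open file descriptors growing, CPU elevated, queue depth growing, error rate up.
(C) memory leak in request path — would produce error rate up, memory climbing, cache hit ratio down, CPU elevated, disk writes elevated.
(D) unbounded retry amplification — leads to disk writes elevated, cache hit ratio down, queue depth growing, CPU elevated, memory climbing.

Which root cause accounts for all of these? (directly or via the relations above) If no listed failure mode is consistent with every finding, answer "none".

Per-candidate check:
(A) connection leak — does not account for queue depth growing
(B) GC pressure from oversized payloads — does not account for memory climbing, disk writes elevated
(C) memory leak in request path — queue depth growing yes (by cache hit ratio down → queue depth growing); memory climbing yes; disk writes elevated yes; CPU elevated yes; error rate up yes
(D) unbounded retry amplification — does not account for error rate up
Only (C) is consistent with every observation.

C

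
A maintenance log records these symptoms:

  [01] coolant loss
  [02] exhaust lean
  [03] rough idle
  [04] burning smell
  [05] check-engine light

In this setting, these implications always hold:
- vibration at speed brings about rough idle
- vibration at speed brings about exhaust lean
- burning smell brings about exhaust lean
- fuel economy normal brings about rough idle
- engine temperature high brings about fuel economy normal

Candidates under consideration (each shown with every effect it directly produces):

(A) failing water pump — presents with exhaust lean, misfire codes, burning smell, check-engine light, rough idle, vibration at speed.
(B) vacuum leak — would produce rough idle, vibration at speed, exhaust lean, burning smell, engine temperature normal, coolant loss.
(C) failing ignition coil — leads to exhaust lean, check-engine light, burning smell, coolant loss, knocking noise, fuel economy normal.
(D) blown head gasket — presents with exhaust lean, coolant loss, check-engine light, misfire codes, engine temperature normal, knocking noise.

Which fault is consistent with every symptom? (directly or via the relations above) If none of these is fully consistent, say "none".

Testing each hypothesis:
(A) failing water pump — does not account for coolant loss
(B) vacuum leak — does not account for check-engine light
(C) failing ignition coil — accounts for every observation (rough idle via fuel economy normal → rough idle)
(D) blown head gasket — coolant loss match; exhaust lean match; rough idle miss; burning smell miss; check-engine light match
Only (C) is consistent with every observation.

C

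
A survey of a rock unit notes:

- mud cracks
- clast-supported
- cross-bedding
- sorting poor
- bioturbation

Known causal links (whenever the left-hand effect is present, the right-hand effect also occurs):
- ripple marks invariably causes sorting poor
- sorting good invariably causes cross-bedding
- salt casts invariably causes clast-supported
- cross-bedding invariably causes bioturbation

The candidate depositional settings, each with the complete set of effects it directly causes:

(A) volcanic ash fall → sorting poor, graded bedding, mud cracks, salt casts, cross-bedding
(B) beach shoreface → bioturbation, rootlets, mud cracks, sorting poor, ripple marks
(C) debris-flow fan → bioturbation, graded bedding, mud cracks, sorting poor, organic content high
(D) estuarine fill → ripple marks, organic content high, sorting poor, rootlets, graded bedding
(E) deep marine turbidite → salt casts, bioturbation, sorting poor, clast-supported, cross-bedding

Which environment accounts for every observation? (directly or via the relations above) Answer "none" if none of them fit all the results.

Checking each candidate against the observations:
(A) volcanic ash fall — accounts for every observation (clast-supported by salt casts → clast-supported)
(B) beach shoreface — does not account for clast-supported, cross-bedding
(C) debris-flow fan — mud cracks ✓; clast-supported ✗; cross-bedding ✗; sorting poor ✓; bioturbation ✓
(D) estuarine fill — mud cracks ✗; clast-supported ✗; cross-bedding ✗; sorting poor ✓; bioturbation ✗
(E) deep marine turbidite — mud cracks ✗; clast-supported ✓; cross-bedding ✓; sorting poor ✓; bioturbation ✓
(A) is the only candidate with no mismatches.

A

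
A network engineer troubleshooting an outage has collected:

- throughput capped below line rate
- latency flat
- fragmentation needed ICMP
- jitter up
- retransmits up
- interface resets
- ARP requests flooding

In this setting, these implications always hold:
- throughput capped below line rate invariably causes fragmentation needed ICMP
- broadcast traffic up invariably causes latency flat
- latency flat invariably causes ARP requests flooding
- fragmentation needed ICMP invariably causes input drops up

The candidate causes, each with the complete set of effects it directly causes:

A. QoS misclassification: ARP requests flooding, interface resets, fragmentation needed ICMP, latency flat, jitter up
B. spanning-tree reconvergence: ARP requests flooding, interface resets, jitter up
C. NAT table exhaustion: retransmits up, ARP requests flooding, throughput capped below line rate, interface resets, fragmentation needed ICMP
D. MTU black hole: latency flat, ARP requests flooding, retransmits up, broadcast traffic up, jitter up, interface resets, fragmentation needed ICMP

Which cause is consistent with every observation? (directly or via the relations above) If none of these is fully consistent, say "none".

none

For each candidate, compare predicted effects to what was observed:
(A) QoS misclassification — throughput capped below line rate miss; latency flat match; fragmentation needed ICMP match; jitter up match; retransmits up miss; interface resets match; ARP requests flooding match
(B) spanning-tree reconvergence — throughput capped below line rate miss; latency flat miss; fragmentation needed ICMP miss; jitter up match; retransmits up miss; interface resets match; ARP requests flooding match
(C) NAT table exhaustion — does not account for latency flat, jitter up
(D) MTU black hole — throughput capped below line rate miss; latency flat match; fragmentation needed ICMP match; jitter up match; retransmits up match; interface resets match; ARP requests flooding match
None of the listed candidates fits everything.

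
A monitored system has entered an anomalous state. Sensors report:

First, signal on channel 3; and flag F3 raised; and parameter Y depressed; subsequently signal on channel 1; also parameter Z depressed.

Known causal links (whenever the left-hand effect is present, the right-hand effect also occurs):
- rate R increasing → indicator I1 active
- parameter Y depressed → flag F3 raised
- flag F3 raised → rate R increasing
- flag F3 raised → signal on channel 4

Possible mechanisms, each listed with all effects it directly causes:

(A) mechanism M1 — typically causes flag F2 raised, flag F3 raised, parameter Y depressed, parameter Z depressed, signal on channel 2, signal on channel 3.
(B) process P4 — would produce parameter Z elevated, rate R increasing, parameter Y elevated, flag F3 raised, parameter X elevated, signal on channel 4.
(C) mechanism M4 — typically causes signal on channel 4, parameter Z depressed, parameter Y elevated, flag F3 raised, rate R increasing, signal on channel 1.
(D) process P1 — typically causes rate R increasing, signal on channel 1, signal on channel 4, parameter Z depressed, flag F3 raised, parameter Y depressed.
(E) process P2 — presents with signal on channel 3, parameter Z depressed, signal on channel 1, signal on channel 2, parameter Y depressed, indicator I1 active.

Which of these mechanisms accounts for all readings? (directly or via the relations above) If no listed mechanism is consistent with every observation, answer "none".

Checking each candidate against the observations:
(A) mechanism M1 — does not account for signal on channel 1
(B) process P4 — fails on signal on channel 3, parameter Y depressed, signal on channel 1, parameter Z depressed (predicts parameter Y elevated, not parameter Y depressed; predicts parameter Z elevated, not parameter Z depressed)
(C) mechanism M4 — signal on channel 3 ✗; flag F3 raised ✓; parameter Y depressed ✗; signal on channel 1 ✓; parameter Z depressed ✓
(D) process P1 — does not account for signal on channel 3
(E) process P2 — signal on channel 3 ✓; flag F3 raised ✓ (by parameter Y depressed → flag F3 raised); parameter Y depressed ✓; signal on channel 1 ✓; parameter Z depressed ✓
(E) is the only candidate with no mismatches.

E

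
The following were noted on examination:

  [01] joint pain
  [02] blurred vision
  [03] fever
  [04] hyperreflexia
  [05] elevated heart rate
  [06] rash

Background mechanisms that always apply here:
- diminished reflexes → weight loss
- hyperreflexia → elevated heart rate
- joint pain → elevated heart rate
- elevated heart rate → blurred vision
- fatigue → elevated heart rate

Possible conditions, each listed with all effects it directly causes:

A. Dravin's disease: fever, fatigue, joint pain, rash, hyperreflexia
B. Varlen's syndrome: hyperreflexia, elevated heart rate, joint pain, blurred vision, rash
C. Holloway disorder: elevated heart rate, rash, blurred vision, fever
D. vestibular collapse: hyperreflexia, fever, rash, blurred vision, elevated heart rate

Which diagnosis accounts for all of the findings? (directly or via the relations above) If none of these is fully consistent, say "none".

Checking each candidate against the observations:
(A) Dravin's disease — joint pain ✓; blurred vision ✓ (by joint pain → elevated heart rate → blurred vision); fever ✓; hyperreflexia ✓; elevated heart rate ✓ (by joint pain → elevated heart rate); rash ✓
(B) Varlen's syndrome — does not account for fever
(C) Holloway disorder — joint pain ✗; blurred vision ✓; fever ✓; hyperreflexia ✗; elevated heart rate ✓; rash ✓
(D) vestibular collapse — joint pain ✗; blurred vision ✓; fever ✓; hyperreflexia ✓; elevated heart rate ✓; rash ✓
(A) alone accounts for all the evidence.

A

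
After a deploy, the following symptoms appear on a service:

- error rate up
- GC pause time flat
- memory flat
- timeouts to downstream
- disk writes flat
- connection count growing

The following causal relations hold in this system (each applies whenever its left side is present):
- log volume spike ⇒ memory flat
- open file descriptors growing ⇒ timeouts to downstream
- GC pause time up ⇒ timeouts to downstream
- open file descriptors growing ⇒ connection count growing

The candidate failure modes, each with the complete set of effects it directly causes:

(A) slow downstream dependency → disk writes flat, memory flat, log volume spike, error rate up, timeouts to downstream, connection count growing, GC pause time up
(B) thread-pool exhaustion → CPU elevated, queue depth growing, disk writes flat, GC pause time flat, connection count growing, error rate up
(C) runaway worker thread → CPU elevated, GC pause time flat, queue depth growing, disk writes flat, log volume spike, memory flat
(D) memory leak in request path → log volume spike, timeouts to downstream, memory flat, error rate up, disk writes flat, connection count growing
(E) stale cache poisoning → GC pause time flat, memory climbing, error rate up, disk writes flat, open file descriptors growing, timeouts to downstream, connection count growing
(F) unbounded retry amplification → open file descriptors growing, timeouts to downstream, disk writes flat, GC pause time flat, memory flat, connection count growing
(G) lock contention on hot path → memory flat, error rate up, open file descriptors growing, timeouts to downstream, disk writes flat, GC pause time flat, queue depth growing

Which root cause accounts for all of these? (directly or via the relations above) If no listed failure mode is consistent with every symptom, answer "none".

Checking each candidate against the observations:
(A) slow downstream dependency — fails on GC pause time flat (predicts GC pause time up, not GC pause time flat)
(B) thread-pool exhaustion — error rate up match; GC pause time flat match; memory flat miss; timeouts to downstream miss; disk writes flat match; connection count growing match
(C) runaway worker thread — error rate up miss; GC pause time flat match; memory flat match; timeouts to downstream miss; disk writes flat match; connection count growing miss
(D) memory leak in request path — error rate up match; GC pause time flat miss; memory flat match; timeouts to downstream match; disk writes flat match; connection count growing match
(E) stale cache poisoning — fails on memory flat (predicts memory climbing, not memory flat)
(F) unbounded retry amplification — error rate up miss; GC pause time flat match; memory flat match; timeouts to downstream match; disk writes flat match; connection count growing match
(G) lock contention on hot path — error rate up match; GC pause time flat match; memory flat match; timeouts to downstream match; disk writes flat match; connection count growing match (via open file descriptors growing → connection count growing)
Only (G) is consistent with every observation.

G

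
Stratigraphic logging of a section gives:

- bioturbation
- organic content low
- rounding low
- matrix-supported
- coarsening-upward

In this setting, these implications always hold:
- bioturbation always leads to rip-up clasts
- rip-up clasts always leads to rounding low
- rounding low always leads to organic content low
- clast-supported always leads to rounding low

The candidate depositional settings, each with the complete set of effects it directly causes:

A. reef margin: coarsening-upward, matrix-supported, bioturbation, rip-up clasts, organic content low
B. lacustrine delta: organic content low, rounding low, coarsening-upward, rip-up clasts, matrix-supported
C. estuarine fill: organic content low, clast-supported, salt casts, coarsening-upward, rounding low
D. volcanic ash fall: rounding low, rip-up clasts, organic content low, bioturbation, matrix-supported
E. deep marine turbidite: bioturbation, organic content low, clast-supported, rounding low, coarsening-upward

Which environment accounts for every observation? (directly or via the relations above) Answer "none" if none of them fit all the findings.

Testing each hypothesis:
(A) reef margin — bioturbation +; organic content low +; rounding low + (through rip-up clasts → rounding low); matrix-supported +; coarsening-upward +
(B) lacustrine delta — bioturbation -; organic content low +; rounding low +; matrix-supported +; coarsening-upward +
(C) estuarine fill — bioturbation -; organic content low +; rounding low +; matrix-supported -; coarsening-upward +
(D) volcanic ash fall — does not account for coarsening-upward
(E) deep marine turbidite — bioturbation +; organic content low +; rounding low +; matrix-supported -; coarsening-upward +
Only (A) is consistent with every observation.

A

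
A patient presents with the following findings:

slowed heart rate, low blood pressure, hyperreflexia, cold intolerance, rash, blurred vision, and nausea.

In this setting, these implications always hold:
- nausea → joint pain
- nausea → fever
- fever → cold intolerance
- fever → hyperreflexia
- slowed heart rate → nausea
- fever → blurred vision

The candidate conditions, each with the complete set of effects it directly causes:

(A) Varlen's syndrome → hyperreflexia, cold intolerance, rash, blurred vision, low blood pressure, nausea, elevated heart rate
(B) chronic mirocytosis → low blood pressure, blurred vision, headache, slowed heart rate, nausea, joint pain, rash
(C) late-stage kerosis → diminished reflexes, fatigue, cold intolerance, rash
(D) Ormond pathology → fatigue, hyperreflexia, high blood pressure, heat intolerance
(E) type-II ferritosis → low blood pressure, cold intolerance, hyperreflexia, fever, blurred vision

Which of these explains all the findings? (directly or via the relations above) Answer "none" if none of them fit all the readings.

Checking each candidate against the observations:
(A) Varlen's syndrome — slowed heart rate NO; low blood pressure yes; hyperreflexia yes; cold intolerance yes; rash yes; blurred vision yes; nausea yes
(B) chronic mirocytosis — slowed heart rate yes; low blood pressure yes; hyperreflexia yes (via nausea → fever → hyperreflexia); cold intolerance yes (via nausea → fever → cold intolerance); rash yes; blurred vision yes; nausea yes
(C) late-stage kerosis — slowed heart rate NO; low blood pressure NO; hyperreflexia NO; cold intolerance yes; rash yes; blurred vision NO; nausea NO
(D) Ormond pathology — fails on slowed heart rate, low blood pressure, cold intolerance, rash, blurred vision, nausea (predicts high blood pressure, not low blood pressure; predicts heat intolerance, not cold intolerance)
(E) type-II ferritosis — slowed heart rate NO; low blood pressure yes; hyperreflexia yes; cold intolerance yes; rash NO; blurred vision yes; nausea NO
(B) alone accounts for all the evidence.

B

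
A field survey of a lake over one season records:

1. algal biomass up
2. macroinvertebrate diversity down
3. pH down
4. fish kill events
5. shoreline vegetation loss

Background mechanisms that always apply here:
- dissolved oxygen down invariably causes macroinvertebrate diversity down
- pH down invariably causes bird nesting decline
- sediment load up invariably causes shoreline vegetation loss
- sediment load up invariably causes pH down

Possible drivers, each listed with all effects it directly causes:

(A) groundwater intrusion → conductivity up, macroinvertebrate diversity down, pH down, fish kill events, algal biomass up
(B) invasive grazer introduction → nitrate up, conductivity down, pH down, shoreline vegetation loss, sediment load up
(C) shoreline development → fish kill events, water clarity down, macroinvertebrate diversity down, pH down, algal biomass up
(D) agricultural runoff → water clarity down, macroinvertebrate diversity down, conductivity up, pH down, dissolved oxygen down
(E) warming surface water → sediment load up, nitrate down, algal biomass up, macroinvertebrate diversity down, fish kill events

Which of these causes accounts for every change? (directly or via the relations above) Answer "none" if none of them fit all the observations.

Per-candidate check:
(A) groundwater intrusion — algal biomass up +; macroinvertebrate diversity down +; pH down +; fish kill events +; shoreline vegetation loss -
(B) invasive grazer introduction — algal biomass up -; macroinvertebrate diversity down -; pH down +; fish kill events -; shoreline vegetation loss +
(C) shoreline development — algal biomass up +; macroinvertebrate diversity down +; pH down +; fish kill events +; shoreline vegetation loss -
(D) agricultural runoff — algal biomass up -; macroinvertebrate diversity down +; pH down +; fish kill events -; shoreline vegetation loss -
(E) warming surface water — accounts for every observation (pH down by sediment load up → pH down)
(E) alone accounts for all the evidence.

E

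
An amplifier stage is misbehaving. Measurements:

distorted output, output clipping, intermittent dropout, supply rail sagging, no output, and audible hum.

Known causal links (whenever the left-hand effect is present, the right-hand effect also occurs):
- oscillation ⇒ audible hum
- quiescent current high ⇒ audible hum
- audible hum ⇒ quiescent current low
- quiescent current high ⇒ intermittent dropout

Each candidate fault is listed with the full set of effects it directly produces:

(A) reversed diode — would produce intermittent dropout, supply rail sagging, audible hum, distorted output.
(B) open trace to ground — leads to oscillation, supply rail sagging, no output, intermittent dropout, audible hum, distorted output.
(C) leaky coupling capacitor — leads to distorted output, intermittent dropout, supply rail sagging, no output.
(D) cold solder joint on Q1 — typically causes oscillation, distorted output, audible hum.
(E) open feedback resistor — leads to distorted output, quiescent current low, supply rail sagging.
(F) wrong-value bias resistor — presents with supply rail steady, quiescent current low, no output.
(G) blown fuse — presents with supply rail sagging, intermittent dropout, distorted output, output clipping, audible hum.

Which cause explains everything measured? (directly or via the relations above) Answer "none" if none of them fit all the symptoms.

Testing each hypothesis:
(A) reversed diode — distorted output +; output clipping -; intermittent dropout +; supply rail sagging +; no output -; audible hum +
(B) open trace to ground — distorted output +; output clipping -; intermittent dropout +; supply rail sagging +; no output +; audible hum +
(C) leaky coupling capacitor — distorted output +; output clipping -; intermittent dropout +; supply rail sagging +; no output +; audible hum -
(D) cold solder joint on Q1 — distorted output +; output clipping -; intermittent dropout -; supply rail sagging -; no output -; audible hum +
(E) open feedback resistor — distorted output +; output clipping -; intermittent dropout -; supply rail sagging +; no output -; audible hum -
(F) wrong-value bias resistor — distorted output -; output clipping -; intermittent dropout -; supply rail sagging -; no output +; audible hum -
(G) blown fuse — distorted output +; output clipping +; intermittent dropout +; supply rail sagging +; no output -; audible hum +
Every candidate fails on at least one observation.

none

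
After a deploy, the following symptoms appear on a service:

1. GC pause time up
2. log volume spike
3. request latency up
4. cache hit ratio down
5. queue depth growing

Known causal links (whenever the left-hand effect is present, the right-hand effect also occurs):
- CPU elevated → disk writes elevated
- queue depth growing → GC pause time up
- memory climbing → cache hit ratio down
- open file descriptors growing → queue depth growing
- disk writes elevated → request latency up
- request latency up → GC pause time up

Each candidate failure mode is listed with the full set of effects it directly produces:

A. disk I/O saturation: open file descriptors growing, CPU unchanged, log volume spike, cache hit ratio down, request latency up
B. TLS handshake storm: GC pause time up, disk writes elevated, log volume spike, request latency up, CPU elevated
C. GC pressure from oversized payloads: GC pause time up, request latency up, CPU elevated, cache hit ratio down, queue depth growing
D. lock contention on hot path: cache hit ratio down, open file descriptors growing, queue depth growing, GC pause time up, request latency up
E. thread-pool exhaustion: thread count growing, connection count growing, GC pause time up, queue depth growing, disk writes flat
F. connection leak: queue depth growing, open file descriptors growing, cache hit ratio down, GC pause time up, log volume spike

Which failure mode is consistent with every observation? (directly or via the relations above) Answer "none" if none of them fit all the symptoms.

Testing each hypothesis:
(A) disk I/O saturation — accounts for every observation (GC pause time up through request latency up → GC pause time up)
(B) TLS handshake storm — does not account for cache hit ratio down, queue depth growing
(C) GC pressure from oversized payloads — GC pause time up ✓; log volume spike ✗; request latency up ✓; cache hit ratio down ✓; queue depth growing ✓
(D) lock contention on hot path — does not account for log volume spike
(E) thread-pool exhaustion — does not account for log volume spike, request latency up, cache hit ratio down
(F) connection leak — does not account for request latency up
Only (A) is consistent with every observation.

A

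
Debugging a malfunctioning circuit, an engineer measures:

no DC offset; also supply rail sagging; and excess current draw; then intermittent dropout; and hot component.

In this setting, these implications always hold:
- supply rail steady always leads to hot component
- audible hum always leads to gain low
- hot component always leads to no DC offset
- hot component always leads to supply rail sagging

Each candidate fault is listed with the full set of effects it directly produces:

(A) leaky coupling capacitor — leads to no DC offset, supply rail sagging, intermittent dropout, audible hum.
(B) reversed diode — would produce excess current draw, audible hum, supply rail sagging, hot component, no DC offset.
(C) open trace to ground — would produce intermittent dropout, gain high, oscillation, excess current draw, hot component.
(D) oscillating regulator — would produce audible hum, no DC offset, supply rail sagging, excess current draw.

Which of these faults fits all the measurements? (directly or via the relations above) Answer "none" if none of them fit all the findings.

Testing each hypothesis:
(A) leaky coupling capacitor — no DC offset yes; supply rail sagging yes; excess current draw NO; intermittent dropout yes; hot component NO
(B) reversed diode — no DC offset yes; supply rail sagging yes; excess current draw yes; intermittent dropout NO; hot component yes
(C) open trace to ground — no DC offset yes (by hot component → no DC offset); supply rail sagging yes (by hot component → supply rail sagging); excess current draw yes; intermittent dropout yes; hot component yes
(D) oscillating regulator — no DC offset yes; supply rail sagging yes; excess current draw yes; intermittent dropout NO; hot component NO
Only (C) is consistent with every observation.

C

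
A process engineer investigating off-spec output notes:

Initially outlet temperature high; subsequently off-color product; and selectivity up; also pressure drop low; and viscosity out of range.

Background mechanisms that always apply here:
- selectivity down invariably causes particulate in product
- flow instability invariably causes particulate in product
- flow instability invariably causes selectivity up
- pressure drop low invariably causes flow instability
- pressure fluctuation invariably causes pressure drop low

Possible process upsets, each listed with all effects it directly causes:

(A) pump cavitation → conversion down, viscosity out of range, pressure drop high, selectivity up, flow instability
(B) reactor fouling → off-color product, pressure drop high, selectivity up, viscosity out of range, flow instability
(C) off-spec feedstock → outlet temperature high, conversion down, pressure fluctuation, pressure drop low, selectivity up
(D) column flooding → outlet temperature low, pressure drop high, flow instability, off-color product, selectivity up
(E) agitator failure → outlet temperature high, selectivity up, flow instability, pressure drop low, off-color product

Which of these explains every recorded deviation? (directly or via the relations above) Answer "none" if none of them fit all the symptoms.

none

For each candidate, compare predicted effects to what was observed:
(A) pump cavitation — outlet temperature high -; off-color product -; selectivity up +; pressure drop low -; viscosity out of range +
(B) reactor fouling — outlet temperature high -; off-color product +; selectivity up +; pressure drop low -; viscosity out of range +
(C) off-spec feedstock — outlet temperature high +; off-color product -; selectivity up +; pressure drop low +; viscosity out of range -
(D) column flooding — fails on outlet temperature high, pressure drop low, viscosity out of range (predicts outlet temperature low, not outlet temperature high; predicts pressure drop high, not pressure drop low)
(E) agitator failure — does not account for viscosity out of range
No candidate is consistent with all observations.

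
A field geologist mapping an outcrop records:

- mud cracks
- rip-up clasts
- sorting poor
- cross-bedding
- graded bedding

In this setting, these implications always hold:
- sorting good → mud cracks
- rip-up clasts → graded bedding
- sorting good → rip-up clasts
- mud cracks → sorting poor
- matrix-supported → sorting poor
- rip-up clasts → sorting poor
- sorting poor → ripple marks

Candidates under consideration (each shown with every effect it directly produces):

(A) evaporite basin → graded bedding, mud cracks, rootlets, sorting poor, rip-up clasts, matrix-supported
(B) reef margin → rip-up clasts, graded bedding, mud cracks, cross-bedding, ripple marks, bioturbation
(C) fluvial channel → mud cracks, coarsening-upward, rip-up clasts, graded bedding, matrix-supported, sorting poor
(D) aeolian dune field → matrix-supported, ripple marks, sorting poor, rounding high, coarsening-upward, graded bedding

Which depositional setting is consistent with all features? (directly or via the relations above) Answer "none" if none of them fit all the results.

B

Testing each hypothesis:
(A) evaporite basin — does not account for cross-bedding
(B) reef margin — mud cracks ✓; rip-up clasts ✓; sorting poor ✓ (through mud cracks → sorting poor); cross-bedding ✓; graded bedding ✓
(C) fluvial channel — does not account for cross-bedding
(D) aeolian dune field — does not account for mud cracks, rip-up clasts, cross-bedding
(B) alone accounts for all the evidence.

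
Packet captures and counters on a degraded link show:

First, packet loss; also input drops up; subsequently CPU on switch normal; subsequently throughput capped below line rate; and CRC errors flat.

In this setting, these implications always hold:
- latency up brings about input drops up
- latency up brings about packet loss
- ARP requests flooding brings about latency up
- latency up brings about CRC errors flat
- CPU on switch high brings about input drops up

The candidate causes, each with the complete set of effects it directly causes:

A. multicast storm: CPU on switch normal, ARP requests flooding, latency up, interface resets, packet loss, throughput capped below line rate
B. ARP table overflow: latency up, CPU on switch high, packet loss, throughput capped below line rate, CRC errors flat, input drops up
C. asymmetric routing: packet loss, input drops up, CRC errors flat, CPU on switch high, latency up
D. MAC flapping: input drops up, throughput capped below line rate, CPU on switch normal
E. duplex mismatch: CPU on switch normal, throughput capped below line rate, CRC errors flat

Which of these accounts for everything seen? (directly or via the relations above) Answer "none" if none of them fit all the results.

A

Testing each hypothesis:
(A) multicast storm — packet loss yes; input drops up yes (via latency up → input drops up); CPU on switch normal yes; throughput capped below line rate yes; CRC errors flat yes (via latency up → CRC errors flat)
(B) ARP table overflow — fails on CPU on switch normal (predicts CPU on switch high, not CPU on switch normal)
(C) asymmetric routing — packet loss yes; input drops up yes; CPU on switch normal NO; throughput capped below line rate NO; CRC errors flat yes
(D) MAC flapping — packet loss NO; input drops up yes; CPU on switch normal yes; throughput capped below line rate yes; CRC errors flat NO
(E) duplex mismatch — does not account for packet loss, input drops up
(A) alone accounts for all the evidence.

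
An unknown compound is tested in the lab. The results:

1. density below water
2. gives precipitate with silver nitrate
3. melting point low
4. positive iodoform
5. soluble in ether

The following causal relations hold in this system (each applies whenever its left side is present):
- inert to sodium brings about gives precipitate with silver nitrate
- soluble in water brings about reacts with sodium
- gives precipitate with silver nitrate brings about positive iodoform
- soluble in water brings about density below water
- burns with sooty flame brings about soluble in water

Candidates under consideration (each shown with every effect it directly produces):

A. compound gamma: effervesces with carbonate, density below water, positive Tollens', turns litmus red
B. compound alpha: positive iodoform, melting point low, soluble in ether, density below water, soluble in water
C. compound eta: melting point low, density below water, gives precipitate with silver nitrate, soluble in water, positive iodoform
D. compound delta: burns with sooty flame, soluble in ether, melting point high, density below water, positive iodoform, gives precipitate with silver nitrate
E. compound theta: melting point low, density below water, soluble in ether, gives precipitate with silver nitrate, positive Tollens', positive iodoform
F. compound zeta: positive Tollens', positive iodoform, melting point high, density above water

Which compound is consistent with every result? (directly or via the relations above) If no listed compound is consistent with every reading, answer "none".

For each candidate, compare predicted effects to what was observed:
(A) compound gamma — density below water +; gives precipitate with silver nitrate -; melting point low -; positive iodoform -; soluble in ether -
(B) compound alpha — density below water +; gives precipitate with silver nitrate -; melting point low +; positive iodoform +; soluble in ether +
(C) compound eta — does not account for soluble in ether
(D) compound delta — density below water +; gives precipitate with silver nitrate +; melting point low -; positive iodoform +; soluble in ether +
(E) compound theta — density below water +; gives precipitate with silver nitrate +; melting point low +; positive iodoform +; soluble in ether +
(F) compound zeta — density below water -; gives precipitate with silver nitrate -; melting point low -; positive iodoform +; soluble in ether -
(E) is the only candidate with no mismatches.

E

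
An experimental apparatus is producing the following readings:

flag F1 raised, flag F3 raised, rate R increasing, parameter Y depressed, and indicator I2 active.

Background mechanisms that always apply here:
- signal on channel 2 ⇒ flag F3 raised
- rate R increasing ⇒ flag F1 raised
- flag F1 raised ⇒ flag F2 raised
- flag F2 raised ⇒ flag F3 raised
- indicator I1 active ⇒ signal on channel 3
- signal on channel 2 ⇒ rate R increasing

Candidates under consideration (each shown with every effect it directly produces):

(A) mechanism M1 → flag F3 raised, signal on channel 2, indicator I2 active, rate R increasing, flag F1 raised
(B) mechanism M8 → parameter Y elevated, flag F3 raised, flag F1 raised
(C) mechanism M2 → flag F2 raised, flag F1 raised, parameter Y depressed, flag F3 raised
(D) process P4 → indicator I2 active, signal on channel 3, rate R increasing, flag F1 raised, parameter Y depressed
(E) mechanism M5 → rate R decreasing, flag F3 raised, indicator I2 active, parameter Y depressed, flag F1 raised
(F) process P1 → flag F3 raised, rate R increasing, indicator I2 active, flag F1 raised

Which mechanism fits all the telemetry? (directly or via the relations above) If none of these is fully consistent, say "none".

D

Testing each hypothesis:
(A) mechanism M1 — flag F1 raised +; flag F3 raised +; rate R increasing +; parameter Y depressed -; indicator I2 active +
(B) mechanism M8 — flag F1 raised +; flag F3 raised +; rate R increasing -; parameter Y depressed -; indicator I2 active -
(C) mechanism M2 — flag F1 raised +; flag F3 raised +; rate R increasing -; parameter Y depressed +; indicator I2 active -
(D) process P4 — flag F1 raised +; flag F3 raised + (by flag F1 raised → flag F2 raised → flag F3 raised); rate R increasing +; parameter Y depressed +; indicator I2 active +
(E) mechanism M5 — fails on rate R increasing (predicts rate R decreasing, not rate R increasing)
(F) process P1 — flag F1 raised +; flag F3 raised +; rate R increasing +; parameter Y depressed -; indicator I2 active +
Only (D) is consistent with every observation.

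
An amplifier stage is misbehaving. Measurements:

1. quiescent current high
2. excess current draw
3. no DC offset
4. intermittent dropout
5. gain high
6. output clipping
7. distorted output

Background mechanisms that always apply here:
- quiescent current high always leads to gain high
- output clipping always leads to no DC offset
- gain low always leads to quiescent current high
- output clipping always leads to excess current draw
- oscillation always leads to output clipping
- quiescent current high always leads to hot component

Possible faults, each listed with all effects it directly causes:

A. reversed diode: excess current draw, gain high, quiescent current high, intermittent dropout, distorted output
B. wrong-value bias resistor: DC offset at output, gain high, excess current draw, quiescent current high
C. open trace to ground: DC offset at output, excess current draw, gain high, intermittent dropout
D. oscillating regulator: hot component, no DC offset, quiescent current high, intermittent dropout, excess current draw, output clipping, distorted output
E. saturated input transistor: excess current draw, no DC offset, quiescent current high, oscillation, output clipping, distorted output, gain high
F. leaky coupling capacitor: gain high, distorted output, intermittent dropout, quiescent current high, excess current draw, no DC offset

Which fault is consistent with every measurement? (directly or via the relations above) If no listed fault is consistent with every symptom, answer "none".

D

Checking each candidate against the observations:
(A) reversed diode — quiescent current high +; excess current draw +; no DC offset -; intermittent dropout +; gain high +; output clipping -; distorted output +
(B) wrong-value bias resistor — quiescent current high +; excess current draw +; no DC offset -; intermittent dropout -; gain high +; output clipping -; distorted output -
(C) open trace to ground — fails on quiescent current high, no DC offset, output clipping, distorted output (predicts DC offset at output, not no DC offset)
(D) oscillating regulator — quiescent current high +; excess current draw +; no DC offset +; intermittent dropout +; gain high + (through quiescent current high → gain high); output clipping +; distorted output +
(E) saturated input transistor — quiescent current high +; excess current draw +; no DC offset +; intermittent dropout -; gain high +; output clipping +; distorted output +
(F) leaky coupling capacitor — does not account for output clipping
(D) is the only candidate with no mismatches.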